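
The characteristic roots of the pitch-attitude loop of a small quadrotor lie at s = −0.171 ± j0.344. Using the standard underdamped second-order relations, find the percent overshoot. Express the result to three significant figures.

%OS ≈ 21.0%

With σ = 0.171, ω_d = 0.344: ω_n = √(σ²+ω_d²) = 0.384 rad/s, ζ = σ/ω_n = 0.445.
Overshoot: exp(−π·0.445/√(1−0.445²)) = 0.210, i.e. 21.0%.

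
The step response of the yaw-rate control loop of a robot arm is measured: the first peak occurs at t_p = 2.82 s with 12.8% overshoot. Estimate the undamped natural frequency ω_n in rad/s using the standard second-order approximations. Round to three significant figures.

ω_n ≈ 1.33 rad/s

The overshoot fixes ζ = −ln(OS)/√(π²+ln²(OS)) = 0.548.
From t_p = π/ω_d, ω_d = π/2.82 = 1.11 rad/s, so ω_n = ω_d/√(1−ζ²) = 1.33 rad/s.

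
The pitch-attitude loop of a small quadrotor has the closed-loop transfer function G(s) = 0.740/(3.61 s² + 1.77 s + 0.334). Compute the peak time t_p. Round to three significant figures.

Dividing through by 3.61: denominator becomes s² + 0.4903 s + 0.09252.
So ω_n = √0.09252 = 0.304 rad/s and ζ = 0.4903/(2·0.304) = 0.806.
ω_d = ω_n√(1−ζ²) = 0.180 rad/s. t_p = π/ω_d = 17.4 s.

t_p ≈ 17.4 s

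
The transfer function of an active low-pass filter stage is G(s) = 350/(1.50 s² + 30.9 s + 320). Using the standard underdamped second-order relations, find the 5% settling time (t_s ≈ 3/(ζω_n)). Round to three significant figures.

Dividing through by 1.50: denominator becomes s² + 20.60 s + 213.3.
So ω_n = √213.3 = 14.6 rad/s and ζ = 20.60/(2·14.6) = 0.705.
t_s ≈ 3/(ζω_n) = 0.291 s.

t_s ≈ 0.291 s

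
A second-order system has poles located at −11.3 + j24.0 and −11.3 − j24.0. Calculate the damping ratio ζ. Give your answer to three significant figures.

With σ = 11.3, ω_d = 24.0: ω_n = √(σ²+ω_d²) = 26.5 rad/s, ζ = σ/ω_n = 0.426.

ζ ≈ 0.426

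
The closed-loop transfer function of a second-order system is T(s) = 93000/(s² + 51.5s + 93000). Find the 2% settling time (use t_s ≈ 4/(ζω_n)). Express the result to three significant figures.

Matching coefficients with s² + 2ζω_n s + ω_n² gives ω_n² = 93000 ⇒ ω_n = 305 rad/s, and ζ = 51.5/(2ω_n) = 0.0844.
t_s ≈ 4/(ζω_n) = 4/(0.0844·305) = 0.155 s.

t_s ≈ 0.155 s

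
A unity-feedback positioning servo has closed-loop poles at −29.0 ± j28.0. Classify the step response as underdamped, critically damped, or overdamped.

Since the poles form a complex-conjugate pair with nonzero imaginary part, the response is underdamped.

underdamped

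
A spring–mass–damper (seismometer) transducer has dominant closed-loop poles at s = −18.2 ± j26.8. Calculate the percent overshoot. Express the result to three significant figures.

%OS ≈ 11.8%

The poles are at −σ ± jω_d with σ = 18.2 and ω_d = 26.8, so ω_n = √(σ²+ω_d²) = 32.4 rad/s and ζ = σ/ω_n = 0.562.
%OS = 100 e^{−πζ/√(1−ζ²)} with ζ = 0.562 gives 11.8%.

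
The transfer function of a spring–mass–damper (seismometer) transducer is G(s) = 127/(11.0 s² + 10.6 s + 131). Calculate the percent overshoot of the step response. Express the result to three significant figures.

%OS ≈ 64.2%

Dividing through by 11.0: denominator becomes s² + 0.9636 s + 11.91.
So ω_n = √11.91 = 3.45 rad/s and ζ = 0.9636/(2·3.45) = 0.140.
%OS = 100·exp(−πζ/√(1−ζ²)) = 64.2%.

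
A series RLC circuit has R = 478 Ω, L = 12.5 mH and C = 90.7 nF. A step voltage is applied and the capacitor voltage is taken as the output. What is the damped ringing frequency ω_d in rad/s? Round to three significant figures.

For a series RLC circuit (capacitor voltage as output), ω_n = 1/√(LC) = 1/√(12.5 mH · 90.7 nF) = 29700 rad/s.
ζ = (R/2)·√(C/L) = (478/2)·√(90.7 nF/12.5 mH) = 0.644.
ω_d = 29700·√(1 − 0.644²) = 22700 rad/s.

ω_d ≈ 22700 rad/s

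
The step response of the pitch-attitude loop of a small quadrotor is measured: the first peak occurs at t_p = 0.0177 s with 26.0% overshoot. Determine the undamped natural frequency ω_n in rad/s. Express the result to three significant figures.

ω_n ≈ 193 rad/s

ζ from %OS: ζ = |ln 0.260|/√(π²+ln²0.260) = 0.394.
t_p = π/ω_d ⇒ ω_d = 177 rad/s; then ω_n = ω_d/√(1−ζ²) = 193 rad/s.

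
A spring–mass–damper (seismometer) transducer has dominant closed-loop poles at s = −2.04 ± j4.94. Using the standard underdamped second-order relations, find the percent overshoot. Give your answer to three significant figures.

|pole| = ω_n = √(2.04² + 4.94²) = 5.34 rad/s; ζ = cos θ = σ/ω_n = 0.382.
%OS = 100·exp(−πζ/√(1−ζ²)) = 27.3%.

%OS ≈ 27.3%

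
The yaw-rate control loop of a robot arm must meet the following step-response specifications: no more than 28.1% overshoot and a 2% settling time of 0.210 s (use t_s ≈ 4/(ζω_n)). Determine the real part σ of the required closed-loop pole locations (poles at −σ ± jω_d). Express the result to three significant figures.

σ ≈ 19.0

The settling-time spec alone fixes σ = ζω_n = 4/t_s = 4/0.210 = 19.0.
(Overshoot then fixes ζ = 0.375 and hence ω_d = σ·√(1−ζ²)/ζ = 47.1 rad/s.)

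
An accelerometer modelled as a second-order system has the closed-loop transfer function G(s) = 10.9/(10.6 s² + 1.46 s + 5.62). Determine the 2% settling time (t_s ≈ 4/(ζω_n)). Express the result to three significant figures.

Dividing through by 10.6: denominator becomes s² + 0.1377 s + 0.5302.
So ω_n = √0.5302 = 0.728 rad/s and ζ = 0.1377/(2·0.728) = 0.0946.
t_s ≈ 4/(ζω_n) = 58.1 s.

t_s ≈ 58.1 s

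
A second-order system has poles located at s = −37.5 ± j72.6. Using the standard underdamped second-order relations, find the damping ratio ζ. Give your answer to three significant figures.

The poles are at −σ ± jω_d with σ = 37.5 and ω_d = 72.6, so ω_n = √(σ²+ω_d²) = 81.7 rad/s and ζ = σ/ω_n = 0.459.

ζ ≈ 0.459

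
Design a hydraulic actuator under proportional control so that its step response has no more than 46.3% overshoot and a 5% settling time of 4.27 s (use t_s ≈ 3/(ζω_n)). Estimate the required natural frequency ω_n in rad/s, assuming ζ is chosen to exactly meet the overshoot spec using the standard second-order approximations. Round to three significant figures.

ζ = −ln(OS)/√(π² + (ln OS)²). With OS = 0.463, ln OS = −0.7700 and ζ = 0.7700/3.235 = 0.238.
Then ω_n = 3/(ζ t_s) = 3/(0.238 × 4.27) = 2.95 rad/s.

ω_n ≈ 2.95 rad/s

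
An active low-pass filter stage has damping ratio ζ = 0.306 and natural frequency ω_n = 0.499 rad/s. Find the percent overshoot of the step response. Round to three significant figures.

%OS ≈ 36.4%

For an underdamped second-order system, %OS = 100·exp(−πζ/√(1−ζ²)).
πζ/√(1−ζ²) = π·0.306/√(1−0.0936) = 1.010, so %OS = 100·e^(−1.010) = 36.4%.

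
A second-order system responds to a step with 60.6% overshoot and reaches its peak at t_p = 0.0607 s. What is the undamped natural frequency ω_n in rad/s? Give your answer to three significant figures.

ω_n ≈ 52.4 rad/s

From the overshoot, ζ = −ln(OS)/√(π²+ln²(OS)) = 0.157.
t_p = π/ω_d ⇒ ω_d = 51.8 rad/s; then ω_n = ω_d/√(1−ζ²) = 52.4 rad/s.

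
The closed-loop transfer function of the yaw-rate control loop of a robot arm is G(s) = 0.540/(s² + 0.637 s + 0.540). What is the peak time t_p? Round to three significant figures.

t_p ≈ 4.74 s

Matching coefficients with s² + 2ζω_n s + ω_n² gives ω_n² = 0.540 ⇒ ω_n = 0.735 rad/s, and ζ = 0.637/(2ω_n) = 0.433.
ω_d = ω_n√(1−ζ²) = 0.662 rad/s. Then t_p = π/ω_d = 4.74 s.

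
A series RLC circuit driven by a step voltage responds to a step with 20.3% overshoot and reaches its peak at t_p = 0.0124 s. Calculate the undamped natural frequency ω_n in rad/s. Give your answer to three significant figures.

ζ from %OS: ζ = |ln 0.203|/√(π²+ln²0.203) = 0.453.
From t_p = π/ω_d, ω_d = π/0.0124 = 253 rad/s, so ω_n = ω_d/√(1−ζ²) = 284 rad/s.

ω_n ≈ 284 rad/s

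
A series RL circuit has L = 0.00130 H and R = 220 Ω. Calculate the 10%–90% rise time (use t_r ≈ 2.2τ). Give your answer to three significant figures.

τ = L/R = 0.00130/220 = 0.00000591 s.
t_r ≈ 2.2τ = 0.0000130 s.

t_r ≈ 0.0000130 s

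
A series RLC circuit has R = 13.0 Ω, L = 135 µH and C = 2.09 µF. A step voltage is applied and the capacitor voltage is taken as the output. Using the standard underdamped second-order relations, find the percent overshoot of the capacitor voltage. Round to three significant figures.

%OS ≈ 1.33%

For a series RLC circuit (capacitor voltage as output), ω_n = 1/√(LC) = 1/√(135 µH · 2.09 µF) = 59500 rad/s.
ζ = (R/2)·√(C/L) = (13.0/2)·√(2.09 µF/135 µH) = 0.809.
%OS = 100 e^{−πζ/√(1−ζ²)} with ζ = 0.809 gives 1.33%.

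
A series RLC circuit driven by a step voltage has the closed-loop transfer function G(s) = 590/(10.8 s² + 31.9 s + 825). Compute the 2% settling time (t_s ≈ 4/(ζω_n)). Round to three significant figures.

t_s ≈ 2.71 s

Dividing through by 10.8: denominator becomes s² + 2.954 s + 76.39.
So ω_n = √76.39 = 8.74 rad/s and ζ = 2.954/(2·8.74) = 0.169.
t_s ≈ 4/(ζω_n) = 2.71 s.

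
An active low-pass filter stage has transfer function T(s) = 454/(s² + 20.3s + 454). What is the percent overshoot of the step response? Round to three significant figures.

%OS ≈ 18.2%

ω_n = √454 = 21.3 rad/s; ζ = 20.3/(2·21.3) = 0.476.
%OS = 100·exp(−πζ/√(1−ζ²)) = 18.2%.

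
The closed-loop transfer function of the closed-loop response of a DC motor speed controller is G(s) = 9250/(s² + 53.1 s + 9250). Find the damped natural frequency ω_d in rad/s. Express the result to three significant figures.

ω_d ≈ 92.4 rad/s

Matching coefficients with s² + 2ζω_n s + ω_n² gives ω_n² = 9250 ⇒ ω_n = 96.2 rad/s, and ζ = 53.1/(2ω_n) = 0.276.
ω_d = ω_n√(1−ζ²) = 92.4 rad/s.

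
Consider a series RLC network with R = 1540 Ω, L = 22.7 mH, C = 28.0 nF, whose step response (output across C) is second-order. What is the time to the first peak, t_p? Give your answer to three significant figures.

t_p ≈ 0.000153 s

For a series RLC circuit (capacitor voltage as output), ω_n = 1/√(LC) = 1/√(22.7 mH · 28.0 nF) = 39700 rad/s.
ζ = (R/2)·√(C/L) = (1540/2)·√(28.0 nF/22.7 mH) = 0.855.
The damped frequency ω_d = ω_n√(1−ζ²) = 20600 rad/s. t_p = π/ω_d = 0.000153 s.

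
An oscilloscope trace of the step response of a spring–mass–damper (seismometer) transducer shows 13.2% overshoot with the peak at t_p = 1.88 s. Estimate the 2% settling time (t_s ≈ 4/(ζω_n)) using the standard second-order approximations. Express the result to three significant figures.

t_s ≈ 3.71 s

From the overshoot, ζ = −ln(OS)/√(π²+ln²(OS)) = 0.542.
From t_p = π/ω_d, ω_d = π/1.88 = 1.67 rad/s, so ω_n = ω_d/√(1−ζ²) = 1.99 rad/s.
t_s ≈ 4/(ζω_n) = 4/(0.542·1.99) = 3.71 s.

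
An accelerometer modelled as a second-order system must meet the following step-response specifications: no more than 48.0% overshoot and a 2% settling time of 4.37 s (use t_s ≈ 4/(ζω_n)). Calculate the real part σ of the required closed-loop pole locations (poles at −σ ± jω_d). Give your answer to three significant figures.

The settling-time spec alone fixes σ = ζω_n = 4/t_s = 4/4.37 = 0.915.
(Overshoot then fixes ζ = 0.228 and hence ω_d = σ·√(1−ζ²)/ζ = 3.92 rad/s.)

σ ≈ 0.915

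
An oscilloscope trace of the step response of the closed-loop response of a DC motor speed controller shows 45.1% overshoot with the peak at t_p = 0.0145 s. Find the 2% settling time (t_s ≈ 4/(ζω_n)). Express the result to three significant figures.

t_s ≈ 0.0728 s

ζ from %OS: ζ = |ln 0.451|/√(π²+ln²0.451) = 0.246.
t_p = π/ω_d ⇒ ω_d = 217 rad/s; then ω_n = ω_d/√(1−ζ²) = 224 rad/s.
t_s ≈ 4/(ζω_n) = 4/(0.246·224) = 0.0728 s.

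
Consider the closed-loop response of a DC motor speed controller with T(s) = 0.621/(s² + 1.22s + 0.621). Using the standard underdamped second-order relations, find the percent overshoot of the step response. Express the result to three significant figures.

%OS ≈ 2.15%

Comparing the denominator to s² + 2ζω_n s + ω_n²: ω_n = √0.621 = 0.788 rad/s, and 2ζω_n = 1.22 so ζ = 1.22/(2·0.788) = 0.774.
%OS = 100 e^{−πζ/√(1−ζ²)} with ζ = 0.774 gives 2.15%.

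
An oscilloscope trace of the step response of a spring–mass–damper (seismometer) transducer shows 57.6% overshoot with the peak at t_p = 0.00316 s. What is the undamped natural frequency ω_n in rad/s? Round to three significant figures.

ω_n ≈ 1010 rad/s

The overshoot fixes ζ = −ln(OS)/√(π²+ln²(OS)) = 0.173.
From t_p = π/ω_d, ω_d = π/0.00316 = 994 rad/s, so ω_n = ω_d/√(1−ζ²) = 1010 rad/s.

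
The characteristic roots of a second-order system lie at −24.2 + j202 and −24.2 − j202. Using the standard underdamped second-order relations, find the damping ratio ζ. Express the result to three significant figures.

With σ = 24.2, ω_d = 202: ω_n = √(σ²+ω_d²) = 203 rad/s, ζ = σ/ω_n = 0.119.

ζ ≈ 0.119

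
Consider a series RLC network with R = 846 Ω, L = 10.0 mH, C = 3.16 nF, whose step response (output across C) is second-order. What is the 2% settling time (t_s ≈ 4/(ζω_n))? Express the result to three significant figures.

For a series RLC circuit (capacitor voltage as output), ω_n = 1/√(LC) = 1/√(10.0 mH · 3.16 nF) = 178000 rad/s.
ζ = (R/2)·√(C/L) = (846/2)·√(3.16 nF/10.0 mH) = 0.238.
t_s ≈ 4/(ζω_n) = 0.0000946 s.

t_s ≈ 0.0000946 s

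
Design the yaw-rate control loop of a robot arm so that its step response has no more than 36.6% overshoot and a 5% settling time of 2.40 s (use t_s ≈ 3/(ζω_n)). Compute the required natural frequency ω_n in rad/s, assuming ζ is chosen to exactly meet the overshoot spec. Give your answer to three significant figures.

Inverting the overshoot relation: ζ = |ln 0.366|/√(π² + ln²0.366) = 0.305.
Then ω_n = 3/(ζ t_s) = 3/(0.305 × 2.40) = 4.10 rad/s.

ω_n ≈ 4.10 rad/s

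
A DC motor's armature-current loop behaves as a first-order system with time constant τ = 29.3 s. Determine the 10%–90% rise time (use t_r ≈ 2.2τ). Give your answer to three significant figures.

t_r ≈ 64.5 s

t_r ≈ 2.2τ = 64.5 s.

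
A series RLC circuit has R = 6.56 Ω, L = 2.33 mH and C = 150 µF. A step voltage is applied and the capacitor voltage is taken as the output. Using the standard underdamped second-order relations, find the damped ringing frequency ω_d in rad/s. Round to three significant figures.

ω_d ≈ 938 rad/s

For a series RLC circuit (capacitor voltage as output), ω_n = 1/√(LC) = 1/√(2.33 mH · 150 µF) = 1690 rad/s.
ζ = (R/2)·√(C/L) = (6.56/2)·√(150 µF/2.33 mH) = 0.832.
ω_d = 1690·√(1 − 0.832²) = 938 rad/s.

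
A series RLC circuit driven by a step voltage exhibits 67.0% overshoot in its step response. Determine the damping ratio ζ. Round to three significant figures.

From %OS = 100·exp(−πζ/√(1−ζ²)), invert to get ζ = −ln(OS)/√(π² + ln²(OS)) with OS = 0.670.
−ln 0.670 = 0.4005, so ζ = 0.4005/√(π² + 0.1604) = 0.126.

ζ ≈ 0.126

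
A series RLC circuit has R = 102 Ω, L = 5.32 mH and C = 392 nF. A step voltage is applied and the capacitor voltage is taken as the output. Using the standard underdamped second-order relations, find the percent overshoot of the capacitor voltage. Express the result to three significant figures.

%OS ≈ 21.7%

For a series RLC circuit (capacitor voltage as output), ω_n = 1/√(LC) = 1/√(5.32 mH · 392 nF) = 21900 rad/s.
ζ = (R/2)·√(C/L) = (102/2)·√(392 nF/5.32 mH) = 0.438.
Overshoot: exp(−π·0.438/√(1−0.438²)) = 0.217, i.e. 21.7%.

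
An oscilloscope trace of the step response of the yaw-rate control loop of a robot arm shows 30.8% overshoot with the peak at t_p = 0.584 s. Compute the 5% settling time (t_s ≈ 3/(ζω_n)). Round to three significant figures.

t_s ≈ 1.49 s

The overshoot fixes ζ = −ln(OS)/√(π²+ln²(OS)) = 0.351.
From t_p = π/ω_d, ω_d = π/0.584 = 5.38 rad/s, so ω_n = ω_d/√(1−ζ²) = 5.74 rad/s.
t_s ≈ 3/(ζω_n) = 3/(0.351·5.74) = 1.49 s.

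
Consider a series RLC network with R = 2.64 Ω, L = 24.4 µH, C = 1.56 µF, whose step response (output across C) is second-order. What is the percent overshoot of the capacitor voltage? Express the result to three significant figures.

For a series RLC circuit (capacitor voltage as output), ω_n = 1/√(LC) = 1/√(24.4 µH · 1.56 µF) = 162000 rad/s.
ζ = (R/2)·√(C/L) = (2.64/2)·√(1.56 µF/24.4 µH) = 0.334.
%OS = 100·exp(−πζ/√(1−ζ²)) = 32.9%.

%OS ≈ 32.9%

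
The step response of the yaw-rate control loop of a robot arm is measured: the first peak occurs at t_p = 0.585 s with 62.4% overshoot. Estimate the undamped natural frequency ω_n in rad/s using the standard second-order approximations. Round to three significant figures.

From the overshoot, ζ = −ln(OS)/√(π²+ln²(OS)) = 0.148.
From t_p = π/ω_d, ω_d = π/0.585 = 5.37 rad/s, so ω_n = ω_d/√(1−ζ²) = 5.43 rad/s.

ω_n ≈ 5.43 rad/s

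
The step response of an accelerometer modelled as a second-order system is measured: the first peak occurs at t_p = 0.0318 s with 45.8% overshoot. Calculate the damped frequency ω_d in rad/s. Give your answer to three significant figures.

t_p = π/ω_d, so ω_d = π/0.0318 = 98.8 rad/s.

ω_d ≈ 98.8 rad/s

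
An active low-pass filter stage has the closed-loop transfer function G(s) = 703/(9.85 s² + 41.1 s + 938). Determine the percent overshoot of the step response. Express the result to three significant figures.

Dividing through by 9.85: denominator becomes s² + 4.173 s + 95.23.
So ω_n = √95.23 = 9.76 rad/s and ζ = 4.173/(2·9.76) = 0.214.
%OS = 100·exp(−πζ/√(1−ζ²)) = 50.3%.

%OS ≈ 50.3%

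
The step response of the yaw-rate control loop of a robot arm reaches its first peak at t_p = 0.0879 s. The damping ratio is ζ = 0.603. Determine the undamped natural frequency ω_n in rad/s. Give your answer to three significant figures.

Peak time t_p = π/ω_d, so ω_d = π/t_p = π/0.0879 = 35.7 rad/s.
ω_n = ω_d/√(1−ζ²) = 35.7/√0.636 = 44.8 rad/s.

ω_n ≈ 44.8 rad/s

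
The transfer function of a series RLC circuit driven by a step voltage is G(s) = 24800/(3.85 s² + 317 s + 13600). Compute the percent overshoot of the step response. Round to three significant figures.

Dividing through by 3.85: denominator becomes s² + 82.34 s + 3532.
So ω_n = √3532 = 59.4 rad/s and ζ = 82.34/(2·59.4) = 0.693.
Overshoot: exp(−π·0.693/√(1−0.693²)) = 0.0489, i.e. 4.89%.

%OS ≈ 4.89%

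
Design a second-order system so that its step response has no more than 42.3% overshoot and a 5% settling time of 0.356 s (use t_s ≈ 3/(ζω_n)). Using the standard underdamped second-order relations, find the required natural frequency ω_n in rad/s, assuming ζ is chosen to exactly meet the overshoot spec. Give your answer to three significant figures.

ω_n ≈ 31.9 rad/s

Inverting the overshoot relation: ζ = |ln 0.423|/√(π² + ln²0.423) = 0.264.
Then ω_n = 3/(ζ t_s) = 3/(0.264 × 0.356) = 31.9 rad/s.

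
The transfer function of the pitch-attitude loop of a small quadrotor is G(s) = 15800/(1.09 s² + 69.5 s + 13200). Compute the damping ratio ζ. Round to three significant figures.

ζ ≈ 0.290

Dividing through by 1.09: denominator becomes s² + 63.76 s + 12110.
So ω_n = √12110 = 110 rad/s and ζ = 63.76/(2·110) = 0.290.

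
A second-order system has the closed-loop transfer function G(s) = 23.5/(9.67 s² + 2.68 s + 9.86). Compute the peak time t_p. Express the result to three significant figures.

t_p ≈ 3.14 s

Dividing through by 9.67: denominator becomes s² + 0.2771 s + 1.020.
So ω_n = √1.020 = 1.01 rad/s and ζ = 0.2771/(2·1.01) = 0.137.
ω_d = 1.01·√(1 − 0.137²) = 1.00 rad/s. t_p = π/ω_d = 3.14 s.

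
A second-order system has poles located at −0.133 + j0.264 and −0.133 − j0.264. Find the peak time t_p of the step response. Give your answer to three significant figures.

t_p ≈ 11.9 s

t_p = π/ω_d with ω_d = 0.264 (the imaginary part), so t_p = 11.9 s.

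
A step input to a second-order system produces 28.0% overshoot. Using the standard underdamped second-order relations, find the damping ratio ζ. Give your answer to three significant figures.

ζ ≈ 0.376

Inverting the overshoot relation: ζ = |ln 0.280|/√(π² + ln²0.280) = 0.376.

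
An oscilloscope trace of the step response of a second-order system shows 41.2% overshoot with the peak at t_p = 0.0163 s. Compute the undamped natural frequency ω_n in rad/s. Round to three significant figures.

ω_n ≈ 200 rad/s

The overshoot fixes ζ = −ln(OS)/√(π²+ln²(OS)) = 0.272.
t_p = π/ω_d ⇒ ω_d = 193 rad/s; then ω_n = ω_d/√(1−ζ²) = 200 rad/s.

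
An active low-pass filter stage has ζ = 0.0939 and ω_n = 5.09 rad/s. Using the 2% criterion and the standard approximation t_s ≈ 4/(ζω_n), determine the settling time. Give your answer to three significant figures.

t_s ≈ 8.37 s

t_s ≈ 4/(ζω_n) = 4/(0.0939 × 5.09) = 8.37 s.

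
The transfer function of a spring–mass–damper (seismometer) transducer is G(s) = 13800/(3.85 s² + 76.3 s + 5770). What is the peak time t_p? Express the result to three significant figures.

Dividing through by 3.85: denominator becomes s² + 19.82 s + 1499.
So ω_n = √1499 = 38.7 rad/s and ζ = 19.82/(2·38.7) = 0.256.
The damped frequency ω_d = ω_n√(1−ζ²) = 37.4 rad/s. t_p = π/ω_d = 0.0839 s.

t_p ≈ 0.0839 s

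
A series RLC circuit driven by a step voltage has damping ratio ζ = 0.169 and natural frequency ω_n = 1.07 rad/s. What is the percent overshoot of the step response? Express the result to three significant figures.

%OS ≈ 58.4%

For an underdamped second-order system, %OS = 100·exp(−πζ/√(1−ζ²)).
πζ/√(1−ζ²) = π·0.169/√(1−0.0286) = 0.5387, so %OS = 100·e^(−0.5387) = 58.4%.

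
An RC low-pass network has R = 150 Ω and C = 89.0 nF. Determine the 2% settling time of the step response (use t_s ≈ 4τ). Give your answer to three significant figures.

t_s ≈ 0.0000534 s

τ = RC = 150 × 89.0 nF = 0.0000134 s.
t_s ≈ 4τ = 0.0000534 s.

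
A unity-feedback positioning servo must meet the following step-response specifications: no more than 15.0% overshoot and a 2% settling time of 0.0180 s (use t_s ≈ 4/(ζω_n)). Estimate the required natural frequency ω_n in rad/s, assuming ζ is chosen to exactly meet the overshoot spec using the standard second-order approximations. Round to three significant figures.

Inverting the overshoot relation: ζ = |ln 0.150|/√(π² + ln²0.150) = 0.517.
Then ω_n = 4/(ζ t_s) = 4/(0.517 × 0.0180) = 430 rad/s.

ω_n ≈ 430 rad/s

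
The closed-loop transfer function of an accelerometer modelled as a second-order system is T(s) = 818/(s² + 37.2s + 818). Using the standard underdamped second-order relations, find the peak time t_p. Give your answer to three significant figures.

t_p ≈ 0.145 s

ω_n = √818 = 28.6 rad/s; ζ = 37.2/(2·28.6) = 0.650.
ω_d = 28.6·√(1 − 0.650²) = 21.7 rad/s. Then t_p = π/ω_d = 0.145 s.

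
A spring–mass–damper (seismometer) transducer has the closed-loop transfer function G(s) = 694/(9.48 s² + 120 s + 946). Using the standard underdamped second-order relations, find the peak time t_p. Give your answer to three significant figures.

Dividing through by 9.48: denominator becomes s² + 12.66 s + 99.79.
So ω_n = √99.79 = 9.99 rad/s and ζ = 12.66/(2·9.99) = 0.634.
ω_d = 9.99·√(1 − 0.634²) = 7.73 rad/s. t_p = π/ω_d = 0.406 s.

t_p ≈ 0.406 s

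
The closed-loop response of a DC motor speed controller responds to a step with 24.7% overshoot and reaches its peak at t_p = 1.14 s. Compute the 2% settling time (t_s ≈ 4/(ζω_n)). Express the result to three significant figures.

t_s ≈ 3.26 s

The overshoot fixes ζ = −ln(OS)/√(π²+ln²(OS)) = 0.407.
From t_p = π/ω_d, ω_d = π/1.14 = 2.76 rad/s, so ω_n = ω_d/√(1−ζ²) = 3.02 rad/s.
t_s ≈ 4/(ζω_n) = 4/(0.407·3.02) = 3.26 s.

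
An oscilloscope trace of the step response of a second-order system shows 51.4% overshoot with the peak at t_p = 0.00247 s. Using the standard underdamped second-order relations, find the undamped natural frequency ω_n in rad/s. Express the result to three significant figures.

ω_n ≈ 1300 rad/s

ζ from %OS: ζ = |ln 0.514|/√(π²+ln²0.514) = 0.207.
From t_p = π/ω_d, ω_d = π/0.00247 = 1270 rad/s, so ω_n = ω_d/√(1−ζ²) = 1300 rad/s.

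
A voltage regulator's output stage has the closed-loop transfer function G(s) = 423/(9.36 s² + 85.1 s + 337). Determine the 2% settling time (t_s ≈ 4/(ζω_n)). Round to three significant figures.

Dividing through by 9.36: denominator becomes s² + 9.092 s + 36.00.
So ω_n = √36.00 = 6.00 rad/s and ζ = 9.092/(2·6.00) = 0.758.
t_s ≈ 4/(ζω_n) = 0.880 s.

t_s ≈ 0.880 s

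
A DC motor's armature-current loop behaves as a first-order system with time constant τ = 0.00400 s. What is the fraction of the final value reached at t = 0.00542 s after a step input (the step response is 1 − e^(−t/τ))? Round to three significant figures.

y/y_∞ ≈ 0.742

y(t)/y_∞ = 1 − e^(−t/τ) = 1 − e^(−0.00542/0.00400) = 1 − e^(−1.35) = 0.742.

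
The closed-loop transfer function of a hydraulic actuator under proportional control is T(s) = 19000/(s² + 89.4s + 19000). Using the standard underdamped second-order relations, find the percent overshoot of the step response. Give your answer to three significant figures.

%OS ≈ 34.1%

ω_n = √19000 = 138 rad/s; ζ = 89.4/(2·138) = 0.324.
%OS = 100·exp(−πζ/√(1−ζ²)) = 34.1%.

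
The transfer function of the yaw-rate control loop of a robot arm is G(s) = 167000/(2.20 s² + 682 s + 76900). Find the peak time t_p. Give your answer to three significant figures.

Dividing through by 2.20: denominator becomes s² + 310.0 s + 34950.
So ω_n = √34950 = 187 rad/s and ζ = 310.0/(2·187) = 0.829.
ω_d = 187·√(1 − 0.829²) = 105 rad/s. t_p = π/ω_d = 0.0301 s.

t_p ≈ 0.0301 s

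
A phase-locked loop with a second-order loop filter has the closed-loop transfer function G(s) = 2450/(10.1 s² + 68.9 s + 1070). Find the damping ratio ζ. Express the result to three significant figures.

ζ ≈ 0.331

Dividing through by 10.1: denominator becomes s² + 6.822 s + 105.9.
So ω_n = √105.9 = 10.3 rad/s and ζ = 6.822/(2·10.3) = 0.331.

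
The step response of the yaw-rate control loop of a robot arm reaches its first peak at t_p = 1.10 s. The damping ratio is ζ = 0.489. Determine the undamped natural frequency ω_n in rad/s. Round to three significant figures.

Peak time t_p = π/ω_d, so ω_d = π/t_p = π/1.10 = 2.86 rad/s.
ω_n = ω_d/√(1−ζ²) = 2.86/√0.761 = 3.27 rad/s.

ω_n ≈ 3.27 rad/s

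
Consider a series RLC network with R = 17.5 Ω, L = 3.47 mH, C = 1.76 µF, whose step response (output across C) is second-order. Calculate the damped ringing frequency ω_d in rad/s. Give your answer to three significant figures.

ω_d ≈ 12500 rad/s

For a series RLC circuit (capacitor voltage as output), ω_n = 1/√(LC) = 1/√(3.47 mH · 1.76 µF) = 12800 rad/s.
ζ = (R/2)·√(C/L) = (17.5/2)·√(1.76 µF/3.47 mH) = 0.197.
ω_d = ω_n√(1−ζ²) = 12500 rad/s.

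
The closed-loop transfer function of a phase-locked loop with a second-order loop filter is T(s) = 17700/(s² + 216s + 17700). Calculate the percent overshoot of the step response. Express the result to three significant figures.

%OS ≈ 1.27%

Matching coefficients with s² + 2ζω_n s + ω_n² gives ω_n² = 17700 ⇒ ω_n = 133 rad/s, and ζ = 216/(2ω_n) = 0.812.
%OS = 100·exp(−πζ/√(1−ζ²)) = 1.27%.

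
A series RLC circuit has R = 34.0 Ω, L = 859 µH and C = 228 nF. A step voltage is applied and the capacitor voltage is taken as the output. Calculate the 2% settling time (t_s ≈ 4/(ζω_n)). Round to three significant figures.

t_s ≈ 0.000202 s

For a series RLC circuit (capacitor voltage as output), ω_n = 1/√(LC) = 1/√(859 µH · 228 nF) = 71500 rad/s.
ζ = (R/2)·√(C/L) = (34.0/2)·√(228 nF/859 µH) = 0.277.
t_s ≈ 4/(ζω_n) = 0.000202 s.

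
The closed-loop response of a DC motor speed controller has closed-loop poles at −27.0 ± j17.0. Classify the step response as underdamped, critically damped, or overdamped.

underdamped

Since the poles form a complex-conjugate pair with nonzero imaginary part, the response is underdamped.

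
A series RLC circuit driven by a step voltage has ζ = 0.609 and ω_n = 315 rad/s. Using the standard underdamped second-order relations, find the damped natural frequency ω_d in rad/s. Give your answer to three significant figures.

ω_d ≈ 250 rad/s

ω_d = ω_n√(1−ζ²) = 315·√0.629 = 250 rad/s.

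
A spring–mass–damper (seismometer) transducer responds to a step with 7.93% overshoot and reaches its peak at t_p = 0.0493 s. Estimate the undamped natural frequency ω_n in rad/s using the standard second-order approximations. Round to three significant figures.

ω_n ≈ 81.9 rad/s

ζ from %OS: ζ = |ln 0.0793|/√(π²+ln²0.0793) = 0.628.
t_p = π/ω_d ⇒ ω_d = 63.7 rad/s; then ω_n = ω_d/√(1−ζ²) = 81.9 rad/s.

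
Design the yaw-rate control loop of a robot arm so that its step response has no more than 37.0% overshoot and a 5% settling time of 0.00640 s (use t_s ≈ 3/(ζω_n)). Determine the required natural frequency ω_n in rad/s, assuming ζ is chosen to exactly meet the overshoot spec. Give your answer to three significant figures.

ω_n ≈ 1550 rad/s

From %OS = 100·exp(−πζ/√(1−ζ²)), invert to get ζ = −ln(OS)/√(π² + ln²(OS)) with OS = 0.370.
−ln 0.370 = 0.9943, so ζ = 0.9943/√(π² + 0.9885) = 0.302.
Then ω_n = 3/(ζ t_s) = 3/(0.302 × 0.00640) = 1550 rad/s.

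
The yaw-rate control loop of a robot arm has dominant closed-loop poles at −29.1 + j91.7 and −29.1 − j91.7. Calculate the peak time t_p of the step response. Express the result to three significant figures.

t_p ≈ 0.0343 s

t_p = π/ω_d with ω_d = 91.7 (the imaginary part), so t_p = 0.0343 s.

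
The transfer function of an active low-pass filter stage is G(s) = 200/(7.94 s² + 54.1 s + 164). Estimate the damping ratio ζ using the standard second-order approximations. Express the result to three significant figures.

ζ ≈ 0.750

Dividing through by 7.94: denominator becomes s² + 6.814 s + 20.65.
So ω_n = √20.65 = 4.54 rad/s and ζ = 6.814/(2·4.54) = 0.750.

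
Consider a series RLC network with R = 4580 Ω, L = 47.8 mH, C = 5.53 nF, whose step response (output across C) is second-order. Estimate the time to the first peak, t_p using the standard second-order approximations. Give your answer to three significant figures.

For a series RLC circuit (capacitor voltage as output), ω_n = 1/√(LC) = 1/√(47.8 mH · 5.53 nF) = 61500 rad/s.
ζ = (R/2)·√(C/L) = (4580/2)·√(5.53 nF/47.8 mH) = 0.779.
ω_d = 61500·√(1 − 0.779²) = 38600 rad/s. t_p = π/ω_d = 0.0000814 s.

t_p ≈ 0.0000814 s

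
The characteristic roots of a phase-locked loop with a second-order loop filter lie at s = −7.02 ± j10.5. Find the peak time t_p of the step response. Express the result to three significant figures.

t_p ≈ 0.299 s

t_p = π/ω_d with ω_d = 10.5 (the imaginary part), so t_p = 0.299 s.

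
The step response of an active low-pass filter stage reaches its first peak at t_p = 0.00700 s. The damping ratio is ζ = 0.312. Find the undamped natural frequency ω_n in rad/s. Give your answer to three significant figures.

Peak time t_p = π/ω_d, so ω_d = π/t_p = π/0.00700 = 449 rad/s.
ω_n = ω_d/√(1−ζ²) = 449/√0.903 = 472 rad/s.

ω_n ≈ 472 rad/s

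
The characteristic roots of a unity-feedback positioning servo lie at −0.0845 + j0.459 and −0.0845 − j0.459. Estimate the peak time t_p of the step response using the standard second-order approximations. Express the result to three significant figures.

t_p = π/ω_d with ω_d = 0.459 (the imaginary part), so t_p = 6.84 s.

t_p ≈ 6.84 s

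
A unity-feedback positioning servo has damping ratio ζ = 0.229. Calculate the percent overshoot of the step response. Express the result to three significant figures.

For an underdamped second-order system, %OS = 100·exp(−πζ/√(1−ζ²)).
πζ/√(1−ζ²) = π·0.229/√(1−0.0524) = 0.7391, so %OS = 100·e^(−0.7391) = 47.8%.

%OS ≈ 47.8%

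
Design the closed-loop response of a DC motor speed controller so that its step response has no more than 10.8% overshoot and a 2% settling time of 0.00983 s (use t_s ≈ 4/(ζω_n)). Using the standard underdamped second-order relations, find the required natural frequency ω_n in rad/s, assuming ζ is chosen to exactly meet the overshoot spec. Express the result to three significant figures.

Inverting the overshoot relation: ζ = |ln 0.108|/√(π² + ln²0.108) = 0.578.
From t_s ≈ 4/(ζω_n): ω_n = 4/(ζ·t_s) = 4/(0.578·0.00983) = 704 rad/s.

ω_n ≈ 704 rad/s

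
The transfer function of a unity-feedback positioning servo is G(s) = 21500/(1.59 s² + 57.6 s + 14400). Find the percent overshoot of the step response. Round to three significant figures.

Dividing through by 1.59: denominator becomes s² + 36.23 s + 9057.
So ω_n = √9057 = 95.2 rad/s and ζ = 36.23/(2·95.2) = 0.190.
Overshoot: exp(−π·0.190/√(1−0.190²)) = 0.544, i.e. 54.4%.

%OS ≈ 54.4%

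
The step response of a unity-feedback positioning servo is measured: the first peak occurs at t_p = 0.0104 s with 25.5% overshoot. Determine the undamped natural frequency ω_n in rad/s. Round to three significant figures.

ω_n ≈ 329 rad/s

From the overshoot, ζ = −ln(OS)/√(π²+ln²(OS)) = 0.399.
From t_p = π/ω_d, ω_d = π/0.0104 = 302 rad/s, so ω_n = ω_d/√(1−ζ²) = 329 rad/s.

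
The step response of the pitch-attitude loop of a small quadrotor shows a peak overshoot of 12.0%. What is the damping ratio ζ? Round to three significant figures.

From %OS = 100·exp(−πζ/√(1−ζ²)), invert to get ζ = −ln(OS)/√(π² + ln²(OS)) with OS = 0.120.
−ln 0.120 = 2.120, so ζ = 2.120/√(π² + 4.496) = 0.559.

ζ ≈ 0.559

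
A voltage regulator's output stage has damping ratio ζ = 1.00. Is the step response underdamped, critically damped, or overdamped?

Since ζ = 1, the system is critically damped.

critically damped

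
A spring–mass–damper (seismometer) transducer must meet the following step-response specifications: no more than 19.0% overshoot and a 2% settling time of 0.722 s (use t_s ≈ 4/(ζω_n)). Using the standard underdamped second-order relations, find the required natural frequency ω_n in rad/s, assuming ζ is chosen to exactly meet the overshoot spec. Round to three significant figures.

From %OS = 100·exp(−πζ/√(1−ζ²)), invert to get ζ = −ln(OS)/√(π² + ln²(OS)) with OS = 0.190.
−ln 0.190 = 1.661, so ζ = 1.661/√(π² + 2.758) = 0.467.
From t_s ≈ 4/(ζω_n): ω_n = 4/(ζ·t_s) = 4/(0.467·0.722) = 11.9 rad/s.

ω_n ≈ 11.9 rad/s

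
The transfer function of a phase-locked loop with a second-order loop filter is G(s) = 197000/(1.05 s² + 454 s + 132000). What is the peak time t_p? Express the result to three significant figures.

Dividing through by 1.05: denominator becomes s² + 432.4 s + 125700.
So ω_n = √125700 = 355 rad/s and ζ = 432.4/(2·355) = 0.610.
ω_d = ω_n√(1−ζ²) = 281 rad/s. t_p = π/ω_d = 0.0112 s.

t_p ≈ 0.0112 s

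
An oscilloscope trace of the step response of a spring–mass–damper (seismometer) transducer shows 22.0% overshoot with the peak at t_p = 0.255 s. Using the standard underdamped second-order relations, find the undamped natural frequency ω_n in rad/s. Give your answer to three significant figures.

ζ from %OS: ζ = |ln 0.220|/√(π²+ln²0.220) = 0.434.
t_p = π/ω_d ⇒ ω_d = 12.3 rad/s; then ω_n = ω_d/√(1−ζ²) = 13.7 rad/s.

ω_n ≈ 13.7 rad/s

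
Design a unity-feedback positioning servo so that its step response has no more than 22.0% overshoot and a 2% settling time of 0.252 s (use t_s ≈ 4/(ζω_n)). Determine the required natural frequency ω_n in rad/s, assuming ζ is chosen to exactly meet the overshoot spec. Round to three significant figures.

ω_n ≈ 36.6 rad/s

ζ = −ln(OS)/√(π² + (ln OS)²). With OS = 0.220, ln OS = −1.514 and ζ = 1.514/3.487 = 0.434.
From t_s ≈ 4/(ζω_n): ω_n = 4/(ζ·t_s) = 4/(0.434·0.252) = 36.6 rad/s.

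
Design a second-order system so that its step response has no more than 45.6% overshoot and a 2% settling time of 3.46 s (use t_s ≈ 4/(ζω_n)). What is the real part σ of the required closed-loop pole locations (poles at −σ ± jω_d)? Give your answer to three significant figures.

σ ≈ 1.16

The settling-time spec alone fixes σ = ζω_n = 4/t_s = 4/3.46 = 1.16.
(Overshoot then fixes ζ = 0.242 and hence ω_d = σ·√(1−ζ²)/ζ = 4.63 rad/s.)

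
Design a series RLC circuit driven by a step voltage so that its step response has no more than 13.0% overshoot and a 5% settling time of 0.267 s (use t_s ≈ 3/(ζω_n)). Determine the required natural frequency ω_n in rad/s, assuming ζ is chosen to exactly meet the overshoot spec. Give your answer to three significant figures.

ζ = −ln(OS)/√(π² + (ln OS)²). With OS = 0.130, ln OS = −2.040 and ζ = 2.040/3.746 = 0.545.
Then ω_n = 3/(ζ t_s) = 3/(0.545 × 0.267) = 20.6 rad/s.

ω_n ≈ 20.6 rad/s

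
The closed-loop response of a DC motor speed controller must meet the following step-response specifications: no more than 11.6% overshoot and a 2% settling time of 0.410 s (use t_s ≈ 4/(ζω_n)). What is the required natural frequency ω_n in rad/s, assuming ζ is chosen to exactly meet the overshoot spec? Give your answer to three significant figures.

ω_n ≈ 17.3 rad/s

From %OS = 100·exp(−πζ/√(1−ζ²)), invert to get ζ = −ln(OS)/√(π² + ln²(OS)) with OS = 0.116.
−ln 0.116 = 2.154, so ζ = 2.154/√(π² + 4.640) = 0.566.
From t_s ≈ 4/(ζω_n): ω_n = 4/(ζ·t_s) = 4/(0.566·0.410) = 17.3 rad/s.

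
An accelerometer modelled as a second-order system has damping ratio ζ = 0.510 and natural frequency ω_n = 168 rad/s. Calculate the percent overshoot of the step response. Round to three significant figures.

%OS ≈ 15.5%

For an underdamped second-order system, %OS = 100·exp(−πζ/√(1−ζ²)).
πζ/√(1−ζ²) = π·0.510/√(1−0.260) = 1.863, so %OS = 100·e^(−1.863) = 15.5%.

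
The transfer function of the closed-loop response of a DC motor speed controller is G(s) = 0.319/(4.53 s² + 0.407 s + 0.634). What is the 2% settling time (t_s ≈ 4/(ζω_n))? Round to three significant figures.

Dividing through by 4.53: denominator becomes s² + 0.08985 s + 0.1400.
So ω_n = √0.1400 = 0.374 rad/s and ζ = 0.08985/(2·0.374) = 0.120.
t_s ≈ 4/(ζω_n) = 89.0 s.

t_s ≈ 89.0 s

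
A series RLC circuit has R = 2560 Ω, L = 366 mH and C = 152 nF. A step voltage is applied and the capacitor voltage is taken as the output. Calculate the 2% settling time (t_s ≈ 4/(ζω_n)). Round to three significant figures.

t_s ≈ 0.00114 s

For a series RLC circuit (capacitor voltage as output), ω_n = 1/√(LC) = 1/√(366 mH · 152 nF) = 4240 rad/s.
ζ = (R/2)·√(C/L) = (2560/2)·√(152 nF/366 mH) = 0.825.
t_s ≈ 4/(ζω_n) = 0.00114 s.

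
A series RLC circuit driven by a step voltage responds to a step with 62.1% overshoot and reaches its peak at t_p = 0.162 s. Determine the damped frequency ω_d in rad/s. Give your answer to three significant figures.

ω_d ≈ 19.4 rad/s

t_p = π/ω_d, so ω_d = π/0.162 = 19.4 rad/s.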